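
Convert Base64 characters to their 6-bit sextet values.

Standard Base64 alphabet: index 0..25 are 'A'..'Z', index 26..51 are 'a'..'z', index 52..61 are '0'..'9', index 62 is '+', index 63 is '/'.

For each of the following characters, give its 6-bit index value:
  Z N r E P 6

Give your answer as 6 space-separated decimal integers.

Answer: 25 13 43 4 15 58

Derivation:
'Z': A..Z range, ord('Z') − ord('A') = 25
'N': A..Z range, ord('N') − ord('A') = 13
'r': a..z range, 26 + ord('r') − ord('a') = 43
'E': A..Z range, ord('E') − ord('A') = 4
'P': A..Z range, ord('P') − ord('A') = 15
'6': 0..9 range, 52 + ord('6') − ord('0') = 58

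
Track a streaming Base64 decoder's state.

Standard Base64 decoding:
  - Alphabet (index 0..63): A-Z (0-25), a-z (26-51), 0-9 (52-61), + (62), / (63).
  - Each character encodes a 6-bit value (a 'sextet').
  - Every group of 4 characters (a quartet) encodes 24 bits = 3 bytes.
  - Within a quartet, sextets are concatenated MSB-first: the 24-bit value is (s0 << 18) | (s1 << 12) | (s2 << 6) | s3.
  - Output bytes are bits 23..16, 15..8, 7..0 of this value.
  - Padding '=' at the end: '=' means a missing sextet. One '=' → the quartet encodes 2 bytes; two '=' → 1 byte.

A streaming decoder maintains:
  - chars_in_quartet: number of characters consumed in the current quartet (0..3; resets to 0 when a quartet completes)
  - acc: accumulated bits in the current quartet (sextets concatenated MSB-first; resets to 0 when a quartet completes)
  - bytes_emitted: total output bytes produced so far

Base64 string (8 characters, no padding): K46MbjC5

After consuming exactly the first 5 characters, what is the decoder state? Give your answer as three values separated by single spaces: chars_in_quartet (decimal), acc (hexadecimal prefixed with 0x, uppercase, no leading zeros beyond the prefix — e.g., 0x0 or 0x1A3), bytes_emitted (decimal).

Answer: 1 0x1B 3

Derivation:
After char 0 ('K'=10): chars_in_quartet=1 acc=0xA bytes_emitted=0
After char 1 ('4'=56): chars_in_quartet=2 acc=0x2B8 bytes_emitted=0
After char 2 ('6'=58): chars_in_quartet=3 acc=0xAE3A bytes_emitted=0
After char 3 ('M'=12): chars_in_quartet=4 acc=0x2B8E8C -> emit 2B 8E 8C, reset; bytes_emitted=3
After char 4 ('b'=27): chars_in_quartet=1 acc=0x1B bytes_emitted=3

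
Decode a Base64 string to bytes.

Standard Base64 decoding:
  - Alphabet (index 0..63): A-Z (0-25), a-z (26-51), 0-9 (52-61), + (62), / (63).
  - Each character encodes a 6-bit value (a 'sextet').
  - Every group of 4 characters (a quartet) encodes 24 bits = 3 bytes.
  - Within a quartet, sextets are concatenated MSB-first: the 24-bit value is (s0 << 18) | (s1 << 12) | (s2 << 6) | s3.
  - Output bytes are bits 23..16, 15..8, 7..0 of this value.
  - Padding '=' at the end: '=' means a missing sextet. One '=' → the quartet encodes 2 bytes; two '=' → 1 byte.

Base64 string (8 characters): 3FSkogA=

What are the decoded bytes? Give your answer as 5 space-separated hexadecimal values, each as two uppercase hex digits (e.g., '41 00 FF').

After char 0 ('3'=55): chars_in_quartet=1 acc=0x37 bytes_emitted=0
After char 1 ('F'=5): chars_in_quartet=2 acc=0xDC5 bytes_emitted=0
After char 2 ('S'=18): chars_in_quartet=3 acc=0x37152 bytes_emitted=0
After char 3 ('k'=36): chars_in_quartet=4 acc=0xDC54A4 -> emit DC 54 A4, reset; bytes_emitted=3
After char 4 ('o'=40): chars_in_quartet=1 acc=0x28 bytes_emitted=3
After char 5 ('g'=32): chars_in_quartet=2 acc=0xA20 bytes_emitted=3
After char 6 ('A'=0): chars_in_quartet=3 acc=0x28800 bytes_emitted=3
Padding '=': partial quartet acc=0x28800 -> emit A2 00; bytes_emitted=5

Answer: DC 54 A4 A2 00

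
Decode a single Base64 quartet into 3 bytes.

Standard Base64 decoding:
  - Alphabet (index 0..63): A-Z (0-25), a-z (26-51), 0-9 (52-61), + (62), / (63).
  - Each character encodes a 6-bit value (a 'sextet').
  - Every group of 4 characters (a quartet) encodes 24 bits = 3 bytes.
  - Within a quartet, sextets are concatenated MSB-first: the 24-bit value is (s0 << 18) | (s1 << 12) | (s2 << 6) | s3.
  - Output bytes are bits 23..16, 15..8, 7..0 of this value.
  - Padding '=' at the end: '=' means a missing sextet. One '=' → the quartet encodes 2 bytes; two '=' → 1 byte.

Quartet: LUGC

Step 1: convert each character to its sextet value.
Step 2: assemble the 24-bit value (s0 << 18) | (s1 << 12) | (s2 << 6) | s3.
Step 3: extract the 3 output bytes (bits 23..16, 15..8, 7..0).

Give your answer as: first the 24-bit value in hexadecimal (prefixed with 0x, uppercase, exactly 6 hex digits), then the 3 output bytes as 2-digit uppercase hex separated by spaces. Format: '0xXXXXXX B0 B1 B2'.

Answer: 0x2D4182 2D 41 82

Derivation:
Sextets: L=11, U=20, G=6, C=2
24-bit: (11<<18) | (20<<12) | (6<<6) | 2
      = 0x2C0000 | 0x014000 | 0x000180 | 0x000002
      = 0x2D4182
Bytes: (v>>16)&0xFF=2D, (v>>8)&0xFF=41, v&0xFF=82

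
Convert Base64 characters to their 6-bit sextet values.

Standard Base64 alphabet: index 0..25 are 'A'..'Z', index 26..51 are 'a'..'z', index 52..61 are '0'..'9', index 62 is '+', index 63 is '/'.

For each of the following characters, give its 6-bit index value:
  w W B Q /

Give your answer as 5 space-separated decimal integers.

Answer: 48 22 1 16 63

Derivation:
'w': a..z range, 26 + ord('w') − ord('a') = 48
'W': A..Z range, ord('W') − ord('A') = 22
'B': A..Z range, ord('B') − ord('A') = 1
'Q': A..Z range, ord('Q') − ord('A') = 16
'/': index 63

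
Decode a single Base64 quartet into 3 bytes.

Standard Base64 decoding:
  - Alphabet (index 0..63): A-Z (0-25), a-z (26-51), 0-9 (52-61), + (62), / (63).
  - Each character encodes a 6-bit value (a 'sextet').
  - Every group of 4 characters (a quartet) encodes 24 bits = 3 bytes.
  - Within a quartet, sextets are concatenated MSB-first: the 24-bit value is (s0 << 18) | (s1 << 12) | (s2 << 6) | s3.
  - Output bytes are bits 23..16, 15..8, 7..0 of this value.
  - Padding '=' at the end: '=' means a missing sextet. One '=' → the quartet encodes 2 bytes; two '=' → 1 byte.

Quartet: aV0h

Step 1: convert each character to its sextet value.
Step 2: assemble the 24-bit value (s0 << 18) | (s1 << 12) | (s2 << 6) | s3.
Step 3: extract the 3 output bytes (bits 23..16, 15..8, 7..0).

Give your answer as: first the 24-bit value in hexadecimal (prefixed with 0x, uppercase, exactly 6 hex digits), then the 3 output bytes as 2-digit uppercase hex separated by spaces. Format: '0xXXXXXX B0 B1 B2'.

Sextets: a=26, V=21, 0=52, h=33
24-bit: (26<<18) | (21<<12) | (52<<6) | 33
      = 0x680000 | 0x015000 | 0x000D00 | 0x000021
      = 0x695D21
Bytes: (v>>16)&0xFF=69, (v>>8)&0xFF=5D, v&0xFF=21

Answer: 0x695D21 69 5D 21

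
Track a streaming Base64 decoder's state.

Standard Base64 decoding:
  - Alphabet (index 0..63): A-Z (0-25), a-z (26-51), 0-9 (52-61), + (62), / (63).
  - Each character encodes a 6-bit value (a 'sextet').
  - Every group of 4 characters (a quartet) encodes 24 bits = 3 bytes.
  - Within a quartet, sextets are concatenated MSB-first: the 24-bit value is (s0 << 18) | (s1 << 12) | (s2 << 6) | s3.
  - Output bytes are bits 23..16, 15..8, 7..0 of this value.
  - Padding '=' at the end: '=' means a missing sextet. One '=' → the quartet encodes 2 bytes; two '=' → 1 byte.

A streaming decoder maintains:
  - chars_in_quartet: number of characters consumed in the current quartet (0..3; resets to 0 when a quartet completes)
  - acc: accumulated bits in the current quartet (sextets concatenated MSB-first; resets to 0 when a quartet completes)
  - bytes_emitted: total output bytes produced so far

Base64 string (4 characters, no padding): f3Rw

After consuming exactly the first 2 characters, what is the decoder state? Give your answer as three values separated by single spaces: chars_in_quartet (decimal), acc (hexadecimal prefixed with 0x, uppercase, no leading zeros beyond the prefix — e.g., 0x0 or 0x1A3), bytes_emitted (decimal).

After char 0 ('f'=31): chars_in_quartet=1 acc=0x1F bytes_emitted=0
After char 1 ('3'=55): chars_in_quartet=2 acc=0x7F7 bytes_emitted=0

Answer: 2 0x7F7 0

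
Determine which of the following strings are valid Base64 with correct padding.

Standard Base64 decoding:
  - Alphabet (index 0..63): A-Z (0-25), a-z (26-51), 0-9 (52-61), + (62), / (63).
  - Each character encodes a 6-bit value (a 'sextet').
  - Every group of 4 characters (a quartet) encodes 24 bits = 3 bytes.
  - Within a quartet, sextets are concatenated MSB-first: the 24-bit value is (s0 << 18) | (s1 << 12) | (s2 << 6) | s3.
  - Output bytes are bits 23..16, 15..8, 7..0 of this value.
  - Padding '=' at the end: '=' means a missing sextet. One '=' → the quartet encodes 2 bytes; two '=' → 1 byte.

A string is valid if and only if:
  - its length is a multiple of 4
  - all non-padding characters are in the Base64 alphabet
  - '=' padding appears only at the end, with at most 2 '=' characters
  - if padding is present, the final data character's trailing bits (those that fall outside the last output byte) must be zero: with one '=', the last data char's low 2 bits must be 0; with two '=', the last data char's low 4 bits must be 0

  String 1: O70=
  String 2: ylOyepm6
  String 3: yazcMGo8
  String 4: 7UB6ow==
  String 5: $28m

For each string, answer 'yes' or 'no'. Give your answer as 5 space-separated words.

Answer: yes yes yes yes no

Derivation:
String 1: 'O70=' → valid
String 2: 'ylOyepm6' → valid
String 3: 'yazcMGo8' → valid
String 4: '7UB6ow==' → valid
String 5: '$28m' → invalid (bad char(s): ['$'])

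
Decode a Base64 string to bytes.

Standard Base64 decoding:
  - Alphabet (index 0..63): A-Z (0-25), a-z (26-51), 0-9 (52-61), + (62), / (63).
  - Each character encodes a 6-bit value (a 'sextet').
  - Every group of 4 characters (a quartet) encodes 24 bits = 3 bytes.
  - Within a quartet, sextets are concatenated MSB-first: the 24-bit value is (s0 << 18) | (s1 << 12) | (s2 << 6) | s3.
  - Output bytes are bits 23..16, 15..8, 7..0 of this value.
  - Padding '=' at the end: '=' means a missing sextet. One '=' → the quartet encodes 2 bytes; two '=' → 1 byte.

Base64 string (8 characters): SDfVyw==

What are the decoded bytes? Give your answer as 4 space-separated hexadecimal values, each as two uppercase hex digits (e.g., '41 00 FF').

After char 0 ('S'=18): chars_in_quartet=1 acc=0x12 bytes_emitted=0
After char 1 ('D'=3): chars_in_quartet=2 acc=0x483 bytes_emitted=0
After char 2 ('f'=31): chars_in_quartet=3 acc=0x120DF bytes_emitted=0
After char 3 ('V'=21): chars_in_quartet=4 acc=0x4837D5 -> emit 48 37 D5, reset; bytes_emitted=3
After char 4 ('y'=50): chars_in_quartet=1 acc=0x32 bytes_emitted=3
After char 5 ('w'=48): chars_in_quartet=2 acc=0xCB0 bytes_emitted=3
Padding '==': partial quartet acc=0xCB0 -> emit CB; bytes_emitted=4

Answer: 48 37 D5 CB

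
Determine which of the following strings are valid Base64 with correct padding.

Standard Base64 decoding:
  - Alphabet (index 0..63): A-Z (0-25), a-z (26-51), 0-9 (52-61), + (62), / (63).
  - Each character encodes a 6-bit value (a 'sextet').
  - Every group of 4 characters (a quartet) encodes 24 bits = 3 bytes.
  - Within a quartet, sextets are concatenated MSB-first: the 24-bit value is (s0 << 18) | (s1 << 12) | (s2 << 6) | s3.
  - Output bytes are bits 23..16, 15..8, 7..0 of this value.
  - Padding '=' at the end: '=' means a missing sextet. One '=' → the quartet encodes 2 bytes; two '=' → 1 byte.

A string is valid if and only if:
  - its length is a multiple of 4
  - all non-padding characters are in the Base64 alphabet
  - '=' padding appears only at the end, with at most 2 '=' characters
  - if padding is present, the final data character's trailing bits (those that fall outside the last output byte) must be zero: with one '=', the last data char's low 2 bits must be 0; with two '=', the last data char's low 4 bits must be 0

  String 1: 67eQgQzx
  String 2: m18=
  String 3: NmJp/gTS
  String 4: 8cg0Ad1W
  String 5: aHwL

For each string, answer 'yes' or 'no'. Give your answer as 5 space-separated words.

String 1: '67eQgQzx' → valid
String 2: 'm18=' → valid
String 3: 'NmJp/gTS' → valid
String 4: '8cg0Ad1W' → valid
String 5: 'aHwL' → valid

Answer: yes yes yes yes yes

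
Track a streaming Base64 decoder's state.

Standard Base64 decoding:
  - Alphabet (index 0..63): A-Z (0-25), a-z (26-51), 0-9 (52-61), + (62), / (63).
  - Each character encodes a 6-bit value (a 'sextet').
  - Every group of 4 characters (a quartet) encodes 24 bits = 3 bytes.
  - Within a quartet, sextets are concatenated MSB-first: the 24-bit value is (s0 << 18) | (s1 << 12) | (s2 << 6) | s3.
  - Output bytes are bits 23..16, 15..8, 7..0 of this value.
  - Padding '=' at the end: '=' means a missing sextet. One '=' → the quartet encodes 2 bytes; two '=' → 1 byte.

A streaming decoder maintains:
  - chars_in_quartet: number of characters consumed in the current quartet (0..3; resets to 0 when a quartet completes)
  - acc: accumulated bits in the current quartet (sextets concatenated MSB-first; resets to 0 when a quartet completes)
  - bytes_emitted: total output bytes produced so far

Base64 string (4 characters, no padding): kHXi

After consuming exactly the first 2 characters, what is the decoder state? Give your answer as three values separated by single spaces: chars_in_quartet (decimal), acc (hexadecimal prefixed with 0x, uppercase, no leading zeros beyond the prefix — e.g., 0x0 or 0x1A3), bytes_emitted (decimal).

After char 0 ('k'=36): chars_in_quartet=1 acc=0x24 bytes_emitted=0
After char 1 ('H'=7): chars_in_quartet=2 acc=0x907 bytes_emitted=0

Answer: 2 0x907 0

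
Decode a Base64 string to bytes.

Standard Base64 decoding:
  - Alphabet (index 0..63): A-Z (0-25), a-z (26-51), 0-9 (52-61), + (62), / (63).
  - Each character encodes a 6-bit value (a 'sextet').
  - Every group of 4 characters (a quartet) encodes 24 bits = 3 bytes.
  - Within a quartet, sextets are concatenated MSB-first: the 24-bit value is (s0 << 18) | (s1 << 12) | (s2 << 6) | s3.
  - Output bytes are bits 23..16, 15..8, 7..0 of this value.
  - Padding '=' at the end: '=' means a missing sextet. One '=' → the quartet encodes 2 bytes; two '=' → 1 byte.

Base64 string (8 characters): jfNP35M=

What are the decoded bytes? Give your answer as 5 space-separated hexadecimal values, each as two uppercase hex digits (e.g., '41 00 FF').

Answer: 8D F3 4F DF 93

Derivation:
After char 0 ('j'=35): chars_in_quartet=1 acc=0x23 bytes_emitted=0
After char 1 ('f'=31): chars_in_quartet=2 acc=0x8DF bytes_emitted=0
After char 2 ('N'=13): chars_in_quartet=3 acc=0x237CD bytes_emitted=0
After char 3 ('P'=15): chars_in_quartet=4 acc=0x8DF34F -> emit 8D F3 4F, reset; bytes_emitted=3
After char 4 ('3'=55): chars_in_quartet=1 acc=0x37 bytes_emitted=3
After char 5 ('5'=57): chars_in_quartet=2 acc=0xDF9 bytes_emitted=3
After char 6 ('M'=12): chars_in_quartet=3 acc=0x37E4C bytes_emitted=3
Padding '=': partial quartet acc=0x37E4C -> emit DF 93; bytes_emitted=5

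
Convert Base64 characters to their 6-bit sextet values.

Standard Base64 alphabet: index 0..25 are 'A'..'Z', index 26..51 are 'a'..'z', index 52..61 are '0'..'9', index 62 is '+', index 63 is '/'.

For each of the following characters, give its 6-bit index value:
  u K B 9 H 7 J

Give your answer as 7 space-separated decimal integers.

Answer: 46 10 1 61 7 59 9

Derivation:
'u': a..z range, 26 + ord('u') − ord('a') = 46
'K': A..Z range, ord('K') − ord('A') = 10
'B': A..Z range, ord('B') − ord('A') = 1
'9': 0..9 range, 52 + ord('9') − ord('0') = 61
'H': A..Z range, ord('H') − ord('A') = 7
'7': 0..9 range, 52 + ord('7') − ord('0') = 59
'J': A..Z range, ord('J') − ord('A') = 9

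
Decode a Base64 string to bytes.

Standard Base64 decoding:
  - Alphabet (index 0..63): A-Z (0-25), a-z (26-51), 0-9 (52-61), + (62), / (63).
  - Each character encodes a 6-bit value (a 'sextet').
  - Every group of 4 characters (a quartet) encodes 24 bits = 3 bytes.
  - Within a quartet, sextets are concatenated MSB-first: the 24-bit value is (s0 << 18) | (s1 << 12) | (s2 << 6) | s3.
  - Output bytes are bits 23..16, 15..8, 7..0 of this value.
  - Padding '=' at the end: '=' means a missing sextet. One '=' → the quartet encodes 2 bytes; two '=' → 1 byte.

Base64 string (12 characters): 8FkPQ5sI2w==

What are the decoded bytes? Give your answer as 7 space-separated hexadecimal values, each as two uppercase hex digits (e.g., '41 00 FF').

After char 0 ('8'=60): chars_in_quartet=1 acc=0x3C bytes_emitted=0
After char 1 ('F'=5): chars_in_quartet=2 acc=0xF05 bytes_emitted=0
After char 2 ('k'=36): chars_in_quartet=3 acc=0x3C164 bytes_emitted=0
After char 3 ('P'=15): chars_in_quartet=4 acc=0xF0590F -> emit F0 59 0F, reset; bytes_emitted=3
After char 4 ('Q'=16): chars_in_quartet=1 acc=0x10 bytes_emitted=3
After char 5 ('5'=57): chars_in_quartet=2 acc=0x439 bytes_emitted=3
After char 6 ('s'=44): chars_in_quartet=3 acc=0x10E6C bytes_emitted=3
After char 7 ('I'=8): chars_in_quartet=4 acc=0x439B08 -> emit 43 9B 08, reset; bytes_emitted=6
After char 8 ('2'=54): chars_in_quartet=1 acc=0x36 bytes_emitted=6
After char 9 ('w'=48): chars_in_quartet=2 acc=0xDB0 bytes_emitted=6
Padding '==': partial quartet acc=0xDB0 -> emit DB; bytes_emitted=7

Answer: F0 59 0F 43 9B 08 DB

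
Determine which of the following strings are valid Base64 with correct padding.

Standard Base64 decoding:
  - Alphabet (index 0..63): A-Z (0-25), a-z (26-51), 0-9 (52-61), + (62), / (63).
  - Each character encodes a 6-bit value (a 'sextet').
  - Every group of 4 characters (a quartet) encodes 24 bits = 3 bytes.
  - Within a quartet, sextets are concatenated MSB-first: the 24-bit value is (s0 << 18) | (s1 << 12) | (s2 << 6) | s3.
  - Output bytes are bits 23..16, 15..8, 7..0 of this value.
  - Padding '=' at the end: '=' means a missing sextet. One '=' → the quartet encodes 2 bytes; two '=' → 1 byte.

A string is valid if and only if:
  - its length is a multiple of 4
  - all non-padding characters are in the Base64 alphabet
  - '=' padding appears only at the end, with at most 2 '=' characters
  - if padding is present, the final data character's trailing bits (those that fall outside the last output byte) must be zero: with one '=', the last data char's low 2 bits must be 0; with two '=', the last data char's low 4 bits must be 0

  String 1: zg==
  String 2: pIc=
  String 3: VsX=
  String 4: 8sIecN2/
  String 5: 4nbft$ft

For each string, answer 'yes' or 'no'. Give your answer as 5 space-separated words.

Answer: yes yes no yes no

Derivation:
String 1: 'zg==' → valid
String 2: 'pIc=' → valid
String 3: 'VsX=' → invalid (bad trailing bits)
String 4: '8sIecN2/' → valid
String 5: '4nbft$ft' → invalid (bad char(s): ['$'])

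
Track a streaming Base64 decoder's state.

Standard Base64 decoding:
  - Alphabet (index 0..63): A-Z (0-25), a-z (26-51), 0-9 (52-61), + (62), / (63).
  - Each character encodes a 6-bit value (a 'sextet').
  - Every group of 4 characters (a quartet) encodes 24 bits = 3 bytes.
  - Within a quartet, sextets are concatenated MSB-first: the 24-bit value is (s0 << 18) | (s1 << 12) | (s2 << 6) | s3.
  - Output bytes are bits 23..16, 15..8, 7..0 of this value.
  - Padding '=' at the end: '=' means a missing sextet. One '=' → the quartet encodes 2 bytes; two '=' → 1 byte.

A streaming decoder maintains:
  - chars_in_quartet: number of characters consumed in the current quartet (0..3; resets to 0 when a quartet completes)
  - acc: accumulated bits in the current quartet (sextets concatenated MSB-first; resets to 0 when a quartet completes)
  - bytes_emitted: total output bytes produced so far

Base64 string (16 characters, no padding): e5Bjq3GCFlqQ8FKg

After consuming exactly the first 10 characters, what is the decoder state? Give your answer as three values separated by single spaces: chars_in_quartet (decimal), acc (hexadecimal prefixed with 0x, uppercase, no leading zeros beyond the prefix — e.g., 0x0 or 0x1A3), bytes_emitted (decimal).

Answer: 2 0x165 6

Derivation:
After char 0 ('e'=30): chars_in_quartet=1 acc=0x1E bytes_emitted=0
After char 1 ('5'=57): chars_in_quartet=2 acc=0x7B9 bytes_emitted=0
After char 2 ('B'=1): chars_in_quartet=3 acc=0x1EE41 bytes_emitted=0
After char 3 ('j'=35): chars_in_quartet=4 acc=0x7B9063 -> emit 7B 90 63, reset; bytes_emitted=3
After char 4 ('q'=42): chars_in_quartet=1 acc=0x2A bytes_emitted=3
After char 5 ('3'=55): chars_in_quartet=2 acc=0xAB7 bytes_emitted=3
After char 6 ('G'=6): chars_in_quartet=3 acc=0x2ADC6 bytes_emitted=3
After char 7 ('C'=2): chars_in_quartet=4 acc=0xAB7182 -> emit AB 71 82, reset; bytes_emitted=6
After char 8 ('F'=5): chars_in_quartet=1 acc=0x5 bytes_emitted=6
After char 9 ('l'=37): chars_in_quartet=2 acc=0x165 bytes_emitted=6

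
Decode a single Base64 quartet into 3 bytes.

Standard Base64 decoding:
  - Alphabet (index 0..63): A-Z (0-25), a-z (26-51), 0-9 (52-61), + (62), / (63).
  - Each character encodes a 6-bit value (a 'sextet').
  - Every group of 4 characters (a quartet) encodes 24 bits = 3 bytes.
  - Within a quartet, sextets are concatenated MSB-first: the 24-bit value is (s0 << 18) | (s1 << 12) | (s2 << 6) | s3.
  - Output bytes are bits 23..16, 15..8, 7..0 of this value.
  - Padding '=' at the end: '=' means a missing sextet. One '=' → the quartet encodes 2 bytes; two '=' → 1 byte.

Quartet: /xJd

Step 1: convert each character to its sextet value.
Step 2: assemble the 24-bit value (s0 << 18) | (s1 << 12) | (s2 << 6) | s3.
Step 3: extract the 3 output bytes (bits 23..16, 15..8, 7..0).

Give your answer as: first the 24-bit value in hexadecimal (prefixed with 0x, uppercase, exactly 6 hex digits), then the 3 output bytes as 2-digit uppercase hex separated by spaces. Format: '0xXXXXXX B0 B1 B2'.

Sextets: /=63, x=49, J=9, d=29
24-bit: (63<<18) | (49<<12) | (9<<6) | 29
      = 0xFC0000 | 0x031000 | 0x000240 | 0x00001D
      = 0xFF125D
Bytes: (v>>16)&0xFF=FF, (v>>8)&0xFF=12, v&0xFF=5D

Answer: 0xFF125D FF 12 5D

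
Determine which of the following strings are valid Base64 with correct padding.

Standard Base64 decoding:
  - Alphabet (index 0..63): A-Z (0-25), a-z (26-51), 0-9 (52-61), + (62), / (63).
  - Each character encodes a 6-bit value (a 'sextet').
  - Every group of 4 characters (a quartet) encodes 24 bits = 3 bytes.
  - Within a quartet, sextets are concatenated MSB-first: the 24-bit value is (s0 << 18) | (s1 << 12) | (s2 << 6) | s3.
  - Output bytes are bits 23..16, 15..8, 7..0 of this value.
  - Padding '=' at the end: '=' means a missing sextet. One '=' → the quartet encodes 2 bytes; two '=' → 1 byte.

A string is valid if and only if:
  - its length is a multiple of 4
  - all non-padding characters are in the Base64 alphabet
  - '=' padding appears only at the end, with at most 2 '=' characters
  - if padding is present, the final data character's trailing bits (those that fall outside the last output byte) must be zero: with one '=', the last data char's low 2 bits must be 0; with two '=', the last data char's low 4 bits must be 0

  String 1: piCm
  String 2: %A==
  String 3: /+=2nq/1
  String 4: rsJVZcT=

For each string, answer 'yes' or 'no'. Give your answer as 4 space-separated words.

String 1: 'piCm' → valid
String 2: '%A==' → invalid (bad char(s): ['%'])
String 3: '/+=2nq/1' → invalid (bad char(s): ['=']; '=' in middle)
String 4: 'rsJVZcT=' → invalid (bad trailing bits)

Answer: yes no no no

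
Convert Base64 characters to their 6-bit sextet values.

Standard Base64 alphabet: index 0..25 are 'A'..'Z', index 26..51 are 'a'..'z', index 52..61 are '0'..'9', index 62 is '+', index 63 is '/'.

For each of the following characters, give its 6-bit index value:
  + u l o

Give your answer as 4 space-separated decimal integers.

'+': index 62
'u': a..z range, 26 + ord('u') − ord('a') = 46
'l': a..z range, 26 + ord('l') − ord('a') = 37
'o': a..z range, 26 + ord('o') − ord('a') = 40

Answer: 62 46 37 40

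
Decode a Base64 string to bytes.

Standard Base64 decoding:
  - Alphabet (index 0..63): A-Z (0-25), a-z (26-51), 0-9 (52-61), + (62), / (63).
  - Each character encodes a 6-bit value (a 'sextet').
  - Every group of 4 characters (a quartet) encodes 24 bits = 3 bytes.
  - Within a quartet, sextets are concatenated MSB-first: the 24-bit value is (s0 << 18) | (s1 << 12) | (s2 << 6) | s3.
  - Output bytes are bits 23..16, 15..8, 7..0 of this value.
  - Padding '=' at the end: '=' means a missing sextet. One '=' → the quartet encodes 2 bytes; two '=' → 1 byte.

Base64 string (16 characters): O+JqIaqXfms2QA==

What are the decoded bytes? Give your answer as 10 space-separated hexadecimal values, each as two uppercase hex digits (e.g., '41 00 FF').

After char 0 ('O'=14): chars_in_quartet=1 acc=0xE bytes_emitted=0
After char 1 ('+'=62): chars_in_quartet=2 acc=0x3BE bytes_emitted=0
After char 2 ('J'=9): chars_in_quartet=3 acc=0xEF89 bytes_emitted=0
After char 3 ('q'=42): chars_in_quartet=4 acc=0x3BE26A -> emit 3B E2 6A, reset; bytes_emitted=3
After char 4 ('I'=8): chars_in_quartet=1 acc=0x8 bytes_emitted=3
After char 5 ('a'=26): chars_in_quartet=2 acc=0x21A bytes_emitted=3
After char 6 ('q'=42): chars_in_quartet=3 acc=0x86AA bytes_emitted=3
After char 7 ('X'=23): chars_in_quartet=4 acc=0x21AA97 -> emit 21 AA 97, reset; bytes_emitted=6
After char 8 ('f'=31): chars_in_quartet=1 acc=0x1F bytes_emitted=6
After char 9 ('m'=38): chars_in_quartet=2 acc=0x7E6 bytes_emitted=6
After char 10 ('s'=44): chars_in_quartet=3 acc=0x1F9AC bytes_emitted=6
After char 11 ('2'=54): chars_in_quartet=4 acc=0x7E6B36 -> emit 7E 6B 36, reset; bytes_emitted=9
After char 12 ('Q'=16): chars_in_quartet=1 acc=0x10 bytes_emitted=9
After char 13 ('A'=0): chars_in_quartet=2 acc=0x400 bytes_emitted=9
Padding '==': partial quartet acc=0x400 -> emit 40; bytes_emitted=10

Answer: 3B E2 6A 21 AA 97 7E 6B 36 40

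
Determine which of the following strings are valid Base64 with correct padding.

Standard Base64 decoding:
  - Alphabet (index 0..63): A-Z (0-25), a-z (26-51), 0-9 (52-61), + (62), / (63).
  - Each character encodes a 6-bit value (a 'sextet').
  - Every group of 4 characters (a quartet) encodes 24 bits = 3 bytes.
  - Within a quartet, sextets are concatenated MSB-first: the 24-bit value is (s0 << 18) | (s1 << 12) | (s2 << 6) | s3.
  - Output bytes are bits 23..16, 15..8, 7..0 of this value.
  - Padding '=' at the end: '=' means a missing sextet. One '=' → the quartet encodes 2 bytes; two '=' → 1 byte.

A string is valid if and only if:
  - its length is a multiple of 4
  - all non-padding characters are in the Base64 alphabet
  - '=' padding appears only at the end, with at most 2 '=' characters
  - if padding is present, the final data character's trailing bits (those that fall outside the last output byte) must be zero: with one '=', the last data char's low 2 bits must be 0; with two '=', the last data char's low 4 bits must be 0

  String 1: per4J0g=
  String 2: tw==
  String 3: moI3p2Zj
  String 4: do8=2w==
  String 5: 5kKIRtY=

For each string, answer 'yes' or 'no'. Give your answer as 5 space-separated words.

String 1: 'per4J0g=' → valid
String 2: 'tw==' → valid
String 3: 'moI3p2Zj' → valid
String 4: 'do8=2w==' → invalid (bad char(s): ['=']; '=' in middle)
String 5: '5kKIRtY=' → valid

Answer: yes yes yes no yes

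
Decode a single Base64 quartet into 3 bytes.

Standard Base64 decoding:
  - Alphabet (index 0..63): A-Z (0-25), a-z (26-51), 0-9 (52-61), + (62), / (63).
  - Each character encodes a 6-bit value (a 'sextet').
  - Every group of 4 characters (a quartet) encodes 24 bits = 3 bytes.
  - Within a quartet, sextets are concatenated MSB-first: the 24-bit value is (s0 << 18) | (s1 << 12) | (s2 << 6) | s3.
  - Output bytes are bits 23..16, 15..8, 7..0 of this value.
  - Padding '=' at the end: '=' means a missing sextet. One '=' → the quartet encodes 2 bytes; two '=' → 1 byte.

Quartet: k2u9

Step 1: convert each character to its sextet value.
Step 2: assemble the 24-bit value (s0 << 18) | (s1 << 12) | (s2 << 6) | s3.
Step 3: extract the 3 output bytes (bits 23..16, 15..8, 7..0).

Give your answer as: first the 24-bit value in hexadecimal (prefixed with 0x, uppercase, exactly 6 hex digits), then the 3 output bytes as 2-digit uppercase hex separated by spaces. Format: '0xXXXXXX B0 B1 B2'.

Sextets: k=36, 2=54, u=46, 9=61
24-bit: (36<<18) | (54<<12) | (46<<6) | 61
      = 0x900000 | 0x036000 | 0x000B80 | 0x00003D
      = 0x936BBD
Bytes: (v>>16)&0xFF=93, (v>>8)&0xFF=6B, v&0xFF=BD

Answer: 0x936BBD 93 6B BD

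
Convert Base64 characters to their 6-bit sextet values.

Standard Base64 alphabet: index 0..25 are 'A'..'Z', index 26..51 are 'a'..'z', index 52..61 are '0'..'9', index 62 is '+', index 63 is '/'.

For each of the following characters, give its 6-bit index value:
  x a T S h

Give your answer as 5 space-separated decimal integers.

'x': a..z range, 26 + ord('x') − ord('a') = 49
'a': a..z range, 26 + ord('a') − ord('a') = 26
'T': A..Z range, ord('T') − ord('A') = 19
'S': A..Z range, ord('S') − ord('A') = 18
'h': a..z range, 26 + ord('h') − ord('a') = 33

Answer: 49 26 19 18 33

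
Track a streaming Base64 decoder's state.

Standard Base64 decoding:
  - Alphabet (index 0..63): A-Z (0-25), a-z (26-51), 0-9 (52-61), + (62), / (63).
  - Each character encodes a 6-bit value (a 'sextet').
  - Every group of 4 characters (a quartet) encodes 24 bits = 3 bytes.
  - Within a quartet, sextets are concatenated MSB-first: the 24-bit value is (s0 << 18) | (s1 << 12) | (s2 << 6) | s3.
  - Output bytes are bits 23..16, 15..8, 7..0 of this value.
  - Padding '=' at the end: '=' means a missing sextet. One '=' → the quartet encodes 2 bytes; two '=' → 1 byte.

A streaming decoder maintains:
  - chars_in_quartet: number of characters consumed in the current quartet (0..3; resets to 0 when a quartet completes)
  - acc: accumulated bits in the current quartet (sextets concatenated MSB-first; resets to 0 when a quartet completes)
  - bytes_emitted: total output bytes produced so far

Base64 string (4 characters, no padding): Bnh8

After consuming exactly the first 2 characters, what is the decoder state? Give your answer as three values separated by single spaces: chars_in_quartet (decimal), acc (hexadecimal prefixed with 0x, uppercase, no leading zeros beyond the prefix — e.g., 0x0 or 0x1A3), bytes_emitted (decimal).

After char 0 ('B'=1): chars_in_quartet=1 acc=0x1 bytes_emitted=0
After char 1 ('n'=39): chars_in_quartet=2 acc=0x67 bytes_emitted=0

Answer: 2 0x67 0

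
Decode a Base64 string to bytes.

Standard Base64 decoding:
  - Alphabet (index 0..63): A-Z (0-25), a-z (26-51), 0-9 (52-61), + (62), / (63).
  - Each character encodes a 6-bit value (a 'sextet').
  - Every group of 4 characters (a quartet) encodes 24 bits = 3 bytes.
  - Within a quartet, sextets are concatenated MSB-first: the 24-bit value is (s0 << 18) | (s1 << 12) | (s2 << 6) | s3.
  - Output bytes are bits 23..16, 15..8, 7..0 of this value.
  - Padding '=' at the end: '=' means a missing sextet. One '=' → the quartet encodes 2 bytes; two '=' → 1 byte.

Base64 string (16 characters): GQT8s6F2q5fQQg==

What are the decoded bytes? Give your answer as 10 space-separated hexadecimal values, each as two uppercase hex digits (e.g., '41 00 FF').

After char 0 ('G'=6): chars_in_quartet=1 acc=0x6 bytes_emitted=0
After char 1 ('Q'=16): chars_in_quartet=2 acc=0x190 bytes_emitted=0
After char 2 ('T'=19): chars_in_quartet=3 acc=0x6413 bytes_emitted=0
After char 3 ('8'=60): chars_in_quartet=4 acc=0x1904FC -> emit 19 04 FC, reset; bytes_emitted=3
After char 4 ('s'=44): chars_in_quartet=1 acc=0x2C bytes_emitted=3
After char 5 ('6'=58): chars_in_quartet=2 acc=0xB3A bytes_emitted=3
After char 6 ('F'=5): chars_in_quartet=3 acc=0x2CE85 bytes_emitted=3
After char 7 ('2'=54): chars_in_quartet=4 acc=0xB3A176 -> emit B3 A1 76, reset; bytes_emitted=6
After char 8 ('q'=42): chars_in_quartet=1 acc=0x2A bytes_emitted=6
After char 9 ('5'=57): chars_in_quartet=2 acc=0xAB9 bytes_emitted=6
After char 10 ('f'=31): chars_in_quartet=3 acc=0x2AE5F bytes_emitted=6
After char 11 ('Q'=16): chars_in_quartet=4 acc=0xAB97D0 -> emit AB 97 D0, reset; bytes_emitted=9
After char 12 ('Q'=16): chars_in_quartet=1 acc=0x10 bytes_emitted=9
After char 13 ('g'=32): chars_in_quartet=2 acc=0x420 bytes_emitted=9
Padding '==': partial quartet acc=0x420 -> emit 42; bytes_emitted=10

Answer: 19 04 FC B3 A1 76 AB 97 D0 42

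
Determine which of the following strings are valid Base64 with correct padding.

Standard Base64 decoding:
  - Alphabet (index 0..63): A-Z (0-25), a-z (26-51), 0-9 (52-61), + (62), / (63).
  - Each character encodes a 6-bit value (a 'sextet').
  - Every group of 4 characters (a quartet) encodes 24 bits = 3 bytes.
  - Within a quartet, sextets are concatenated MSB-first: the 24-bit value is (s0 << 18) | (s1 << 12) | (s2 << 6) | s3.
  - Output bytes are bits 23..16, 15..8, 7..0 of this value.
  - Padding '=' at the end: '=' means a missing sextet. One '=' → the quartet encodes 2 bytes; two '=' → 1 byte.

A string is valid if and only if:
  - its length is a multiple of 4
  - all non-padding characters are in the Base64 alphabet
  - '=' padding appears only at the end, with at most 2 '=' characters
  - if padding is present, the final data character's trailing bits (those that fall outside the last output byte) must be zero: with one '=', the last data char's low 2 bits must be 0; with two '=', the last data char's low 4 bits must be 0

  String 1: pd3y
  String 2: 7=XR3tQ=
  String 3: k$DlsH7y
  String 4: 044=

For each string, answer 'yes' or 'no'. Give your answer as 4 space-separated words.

Answer: yes no no yes

Derivation:
String 1: 'pd3y' → valid
String 2: '7=XR3tQ=' → invalid (bad char(s): ['=']; '=' in middle)
String 3: 'k$DlsH7y' → invalid (bad char(s): ['$'])
String 4: '044=' → valid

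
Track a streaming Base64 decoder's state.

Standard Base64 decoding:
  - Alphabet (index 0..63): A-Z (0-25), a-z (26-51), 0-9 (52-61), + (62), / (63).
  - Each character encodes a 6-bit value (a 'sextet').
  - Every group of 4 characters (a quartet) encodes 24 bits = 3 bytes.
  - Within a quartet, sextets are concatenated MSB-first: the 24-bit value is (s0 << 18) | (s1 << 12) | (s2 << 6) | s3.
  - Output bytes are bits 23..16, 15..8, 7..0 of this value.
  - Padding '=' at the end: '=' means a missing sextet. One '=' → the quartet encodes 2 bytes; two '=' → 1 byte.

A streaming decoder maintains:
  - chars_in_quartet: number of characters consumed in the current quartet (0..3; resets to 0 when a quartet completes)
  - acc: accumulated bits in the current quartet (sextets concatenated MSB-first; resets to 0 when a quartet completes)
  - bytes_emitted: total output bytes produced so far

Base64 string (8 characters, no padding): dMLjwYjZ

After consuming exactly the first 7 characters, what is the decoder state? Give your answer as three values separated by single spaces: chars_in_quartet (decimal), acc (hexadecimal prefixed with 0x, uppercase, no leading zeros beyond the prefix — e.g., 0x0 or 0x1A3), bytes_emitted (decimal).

After char 0 ('d'=29): chars_in_quartet=1 acc=0x1D bytes_emitted=0
After char 1 ('M'=12): chars_in_quartet=2 acc=0x74C bytes_emitted=0
After char 2 ('L'=11): chars_in_quartet=3 acc=0x1D30B bytes_emitted=0
After char 3 ('j'=35): chars_in_quartet=4 acc=0x74C2E3 -> emit 74 C2 E3, reset; bytes_emitted=3
After char 4 ('w'=48): chars_in_quartet=1 acc=0x30 bytes_emitted=3
After char 5 ('Y'=24): chars_in_quartet=2 acc=0xC18 bytes_emitted=3
After char 6 ('j'=35): chars_in_quartet=3 acc=0x30623 bytes_emitted=3

Answer: 3 0x30623 3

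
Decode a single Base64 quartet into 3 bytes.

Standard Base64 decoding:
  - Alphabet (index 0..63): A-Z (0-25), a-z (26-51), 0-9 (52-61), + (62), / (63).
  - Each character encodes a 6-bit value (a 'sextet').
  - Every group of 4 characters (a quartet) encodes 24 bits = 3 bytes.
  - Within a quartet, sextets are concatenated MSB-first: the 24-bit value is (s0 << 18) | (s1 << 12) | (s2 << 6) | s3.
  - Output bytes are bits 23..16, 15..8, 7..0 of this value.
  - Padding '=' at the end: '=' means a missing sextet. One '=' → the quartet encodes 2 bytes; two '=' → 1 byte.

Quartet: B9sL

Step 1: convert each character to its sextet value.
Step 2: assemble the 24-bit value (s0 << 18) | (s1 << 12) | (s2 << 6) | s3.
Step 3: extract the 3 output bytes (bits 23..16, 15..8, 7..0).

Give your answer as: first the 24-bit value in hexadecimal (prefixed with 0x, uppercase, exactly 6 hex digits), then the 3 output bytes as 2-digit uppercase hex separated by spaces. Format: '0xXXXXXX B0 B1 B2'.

Sextets: B=1, 9=61, s=44, L=11
24-bit: (1<<18) | (61<<12) | (44<<6) | 11
      = 0x040000 | 0x03D000 | 0x000B00 | 0x00000B
      = 0x07DB0B
Bytes: (v>>16)&0xFF=07, (v>>8)&0xFF=DB, v&0xFF=0B

Answer: 0x07DB0B 07 DB 0B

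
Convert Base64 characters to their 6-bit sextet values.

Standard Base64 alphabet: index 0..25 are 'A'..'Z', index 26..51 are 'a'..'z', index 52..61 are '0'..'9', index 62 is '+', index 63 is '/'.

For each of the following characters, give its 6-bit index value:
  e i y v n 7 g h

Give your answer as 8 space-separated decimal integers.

'e': a..z range, 26 + ord('e') − ord('a') = 30
'i': a..z range, 26 + ord('i') − ord('a') = 34
'y': a..z range, 26 + ord('y') − ord('a') = 50
'v': a..z range, 26 + ord('v') − ord('a') = 47
'n': a..z range, 26 + ord('n') − ord('a') = 39
'7': 0..9 range, 52 + ord('7') − ord('0') = 59
'g': a..z range, 26 + ord('g') − ord('a') = 32
'h': a..z range, 26 + ord('h') − ord('a') = 33

Answer: 30 34 50 47 39 59 32 33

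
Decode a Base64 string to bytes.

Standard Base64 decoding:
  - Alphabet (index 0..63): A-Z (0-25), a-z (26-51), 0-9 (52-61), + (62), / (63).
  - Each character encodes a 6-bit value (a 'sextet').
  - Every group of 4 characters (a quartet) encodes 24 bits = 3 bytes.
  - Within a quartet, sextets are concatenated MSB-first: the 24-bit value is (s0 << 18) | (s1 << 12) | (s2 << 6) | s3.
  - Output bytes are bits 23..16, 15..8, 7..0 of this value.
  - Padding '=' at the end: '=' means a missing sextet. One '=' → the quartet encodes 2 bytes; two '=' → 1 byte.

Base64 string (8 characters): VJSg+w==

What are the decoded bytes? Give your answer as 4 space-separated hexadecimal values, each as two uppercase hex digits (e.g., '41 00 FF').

After char 0 ('V'=21): chars_in_quartet=1 acc=0x15 bytes_emitted=0
After char 1 ('J'=9): chars_in_quartet=2 acc=0x549 bytes_emitted=0
After char 2 ('S'=18): chars_in_quartet=3 acc=0x15252 bytes_emitted=0
After char 3 ('g'=32): chars_in_quartet=4 acc=0x5494A0 -> emit 54 94 A0, reset; bytes_emitted=3
After char 4 ('+'=62): chars_in_quartet=1 acc=0x3E bytes_emitted=3
After char 5 ('w'=48): chars_in_quartet=2 acc=0xFB0 bytes_emitted=3
Padding '==': partial quartet acc=0xFB0 -> emit FB; bytes_emitted=4

Answer: 54 94 A0 FB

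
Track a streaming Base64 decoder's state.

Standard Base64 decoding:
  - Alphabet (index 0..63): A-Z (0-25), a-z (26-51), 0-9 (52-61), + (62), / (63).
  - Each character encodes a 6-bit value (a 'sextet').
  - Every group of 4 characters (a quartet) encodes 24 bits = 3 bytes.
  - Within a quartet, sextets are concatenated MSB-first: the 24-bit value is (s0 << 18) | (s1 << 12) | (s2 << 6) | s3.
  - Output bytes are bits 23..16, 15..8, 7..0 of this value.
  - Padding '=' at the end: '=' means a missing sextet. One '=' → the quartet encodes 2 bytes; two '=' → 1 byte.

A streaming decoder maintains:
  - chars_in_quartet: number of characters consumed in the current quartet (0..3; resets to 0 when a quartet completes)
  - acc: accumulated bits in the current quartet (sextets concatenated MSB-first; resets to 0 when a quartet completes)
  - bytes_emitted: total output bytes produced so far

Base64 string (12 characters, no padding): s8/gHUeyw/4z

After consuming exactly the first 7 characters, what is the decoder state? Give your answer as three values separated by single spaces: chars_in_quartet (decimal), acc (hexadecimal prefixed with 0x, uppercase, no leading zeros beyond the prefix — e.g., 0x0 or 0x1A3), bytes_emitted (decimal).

Answer: 3 0x751E 3

Derivation:
After char 0 ('s'=44): chars_in_quartet=1 acc=0x2C bytes_emitted=0
After char 1 ('8'=60): chars_in_quartet=2 acc=0xB3C bytes_emitted=0
After char 2 ('/'=63): chars_in_quartet=3 acc=0x2CF3F bytes_emitted=0
After char 3 ('g'=32): chars_in_quartet=4 acc=0xB3CFE0 -> emit B3 CF E0, reset; bytes_emitted=3
After char 4 ('H'=7): chars_in_quartet=1 acc=0x7 bytes_emitted=3
After char 5 ('U'=20): chars_in_quartet=2 acc=0x1D4 bytes_emitted=3
After char 6 ('e'=30): chars_in_quartet=3 acc=0x751E bytes_emitted=3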